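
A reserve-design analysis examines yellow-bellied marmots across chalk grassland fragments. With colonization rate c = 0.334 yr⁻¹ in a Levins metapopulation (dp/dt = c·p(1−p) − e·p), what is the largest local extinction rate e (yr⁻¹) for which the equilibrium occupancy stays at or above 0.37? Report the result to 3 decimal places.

1 − e/c ≥ 0.37 ⇒ e ≤ c(1 − 0.37) = 0.334 × 0.6300.
e_max = 0.2104.

0.210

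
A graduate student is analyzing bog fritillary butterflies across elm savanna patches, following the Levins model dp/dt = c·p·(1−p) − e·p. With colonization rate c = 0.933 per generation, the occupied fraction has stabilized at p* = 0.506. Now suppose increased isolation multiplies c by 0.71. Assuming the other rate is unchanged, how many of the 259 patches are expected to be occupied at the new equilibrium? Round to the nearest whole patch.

Balance c(1−p*) = e gives e = 0.933×(1 − 0.50600) = 0.46090.
New p* = 1 − e/c = 1 − 0.46090/0.66243 = 0.30423.
Expected occupied = 259 × 0.30423 = 78.80 ≈ 79.

79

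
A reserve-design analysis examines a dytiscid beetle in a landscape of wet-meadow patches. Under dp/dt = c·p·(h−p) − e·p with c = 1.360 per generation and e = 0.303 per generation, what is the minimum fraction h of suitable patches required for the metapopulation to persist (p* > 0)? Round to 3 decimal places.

0.223

p* = h − e/c is positive only when h > e/c.
h_min = e/c = 0.303/1.360 = 0.2228.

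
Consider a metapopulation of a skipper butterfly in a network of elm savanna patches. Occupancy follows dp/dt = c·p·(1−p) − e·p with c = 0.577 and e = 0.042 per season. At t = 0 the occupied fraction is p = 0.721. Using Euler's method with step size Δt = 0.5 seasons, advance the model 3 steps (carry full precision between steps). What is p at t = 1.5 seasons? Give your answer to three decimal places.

0.829

Update rule: p ← p + [c·p·(1−p) − e·p]·Δt with Δt = 0.5.
  1  |  dp/dt·Δt = +0.042893  |  p_1 = 0.763893
  2  |  dp/dt·Δt = +0.035992  |  p_2 = 0.799886
  3  |  dp/dt·Δt = +0.029382  |  p_3 = 0.829268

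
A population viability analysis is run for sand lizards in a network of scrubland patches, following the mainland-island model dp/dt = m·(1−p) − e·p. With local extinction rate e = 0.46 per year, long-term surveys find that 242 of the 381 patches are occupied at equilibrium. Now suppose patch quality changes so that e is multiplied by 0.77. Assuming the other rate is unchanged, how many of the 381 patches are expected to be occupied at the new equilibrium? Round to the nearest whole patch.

Observed p* = 242/381 = 0.63517.
Balance m(1−p*) = e·p* gives m = e·p*/(1−p*) = 0.46×0.63517/0.36483 = 0.80086.
New p* = m/(m+e) = 0.80086/(0.80086+0.35420) = 0.69335.
Expected occupied = 381 × 0.69335 = 264.17 ≈ 264.

264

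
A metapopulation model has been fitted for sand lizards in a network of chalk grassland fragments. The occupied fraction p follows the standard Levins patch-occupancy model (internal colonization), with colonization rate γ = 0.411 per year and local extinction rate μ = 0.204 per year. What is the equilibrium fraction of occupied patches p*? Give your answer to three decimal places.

Setting dp/dt = 0 and dividing through by p* gives γ·(1−p*) = μ.
So p* = 1 − μ/γ = 1 − 0.204/0.411 = 1 − 0.4964 = 0.5036.

0.504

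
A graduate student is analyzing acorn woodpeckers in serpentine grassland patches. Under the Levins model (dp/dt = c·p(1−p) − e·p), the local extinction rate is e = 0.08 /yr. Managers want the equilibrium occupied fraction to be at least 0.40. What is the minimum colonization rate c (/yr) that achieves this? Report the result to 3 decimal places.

p* = 1 − e/c ≥ 0.40 requires e/c ≤ 0.6000, i.e. c ≥ e/0.6000.
c_min = 0.08/0.6000 = 0.1333.

0.133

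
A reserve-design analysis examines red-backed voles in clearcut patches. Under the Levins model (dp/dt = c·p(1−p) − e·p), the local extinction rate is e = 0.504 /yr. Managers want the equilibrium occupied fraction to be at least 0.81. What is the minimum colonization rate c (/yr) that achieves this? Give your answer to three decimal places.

p* = 1 − e/c ≥ 0.81 requires e/c ≤ 0.1900, i.e. c ≥ e/0.1900.
c_min = 0.504/0.1900 = 2.6526.

2.653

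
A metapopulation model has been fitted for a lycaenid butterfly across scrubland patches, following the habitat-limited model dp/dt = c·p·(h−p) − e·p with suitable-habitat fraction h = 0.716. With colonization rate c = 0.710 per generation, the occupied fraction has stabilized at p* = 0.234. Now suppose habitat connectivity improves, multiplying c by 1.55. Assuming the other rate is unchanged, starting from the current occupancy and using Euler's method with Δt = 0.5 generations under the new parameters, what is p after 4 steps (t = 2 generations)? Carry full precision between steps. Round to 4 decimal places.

Balance c(h−p*) = e gives e = 0.710×(0.716 − 0.23400) = 0.34222.
Starting from p₀ = 0.23400; update p ← p + (dp/dt)·Δt with the new parameters.
p: 0.23400 → 0.25602  (Δp = +0.02202)
p: 0.25602 → 0.27701  (Δp = +0.02099)
p: 0.27701 → 0.29653  (Δp = +0.01951)
p: 0.29653 → 0.31423  (Δp = +0.01770)

0.3142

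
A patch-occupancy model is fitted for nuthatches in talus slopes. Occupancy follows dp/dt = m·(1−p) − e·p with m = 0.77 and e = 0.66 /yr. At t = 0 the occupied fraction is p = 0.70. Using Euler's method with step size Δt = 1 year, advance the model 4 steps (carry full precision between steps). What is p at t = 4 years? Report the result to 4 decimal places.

0.5440

Update rule: p ← p + [m·(1−p) − e·p]·Δt with Δt = 1.
  1  |  dp/dt·Δt = -0.231000  |  p_1 = 0.469000
  2  |  dp/dt·Δt = +0.099330  |  p_2 = 0.568330
  3  |  dp/dt·Δt = -0.042712  |  p_3 = 0.525618
  4  |  dp/dt·Δt = +0.018366  |  p_4 = 0.543984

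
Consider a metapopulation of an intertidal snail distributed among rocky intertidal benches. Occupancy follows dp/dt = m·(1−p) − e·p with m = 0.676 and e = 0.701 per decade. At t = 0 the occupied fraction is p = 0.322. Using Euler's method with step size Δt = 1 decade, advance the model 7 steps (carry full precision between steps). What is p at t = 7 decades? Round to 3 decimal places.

Update rule: p ← p + [m·(1−p) − e·p]·Δt with Δt = 1.
t = 1: p = 0.32200 + (+0.23261) = 0.55461
t = 2: p = 0.55461 + (-0.08769) = 0.46691
t = 3: p = 0.46691 + (+0.03306) = 0.49997
t = 4: p = 0.49997 + (-0.01246) = 0.48751
t = 5: p = 0.48751 + (+0.00470) = 0.49221
t = 6: p = 0.49221 + (-0.00177) = 0.49044
t = 7: p = 0.49044 + (+0.00067) = 0.49111

0.491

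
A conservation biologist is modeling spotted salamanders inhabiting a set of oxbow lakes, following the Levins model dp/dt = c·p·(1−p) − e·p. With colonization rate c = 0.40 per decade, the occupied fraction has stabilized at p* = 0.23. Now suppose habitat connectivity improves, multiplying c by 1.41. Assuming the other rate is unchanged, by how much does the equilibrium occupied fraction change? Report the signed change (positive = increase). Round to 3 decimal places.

0.224

Balance c(1−p*) = e gives e = 0.40×(1 − 0.23000) = 0.30800.
New p* = 1 − e/c = 1 − 0.30800/0.56400 = 0.45390.
Δp* = 0.45390 − 0.23000 = +0.22390.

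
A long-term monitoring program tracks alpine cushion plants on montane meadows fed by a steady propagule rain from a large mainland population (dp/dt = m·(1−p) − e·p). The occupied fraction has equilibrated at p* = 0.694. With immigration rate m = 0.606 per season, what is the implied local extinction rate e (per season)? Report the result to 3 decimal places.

At equilibrium m(1−p*) = e·p*, so e = m(1−p*)/p*.
e = 0.606 × 0.3060 / 0.694 = 0.2672.

0.267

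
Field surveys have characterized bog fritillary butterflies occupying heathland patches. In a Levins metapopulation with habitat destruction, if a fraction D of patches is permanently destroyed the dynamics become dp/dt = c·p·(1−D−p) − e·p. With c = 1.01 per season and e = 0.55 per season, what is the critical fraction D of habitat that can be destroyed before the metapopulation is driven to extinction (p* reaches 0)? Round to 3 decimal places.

The nontrivial equilibrium is p* = (1−D) − e/c; extinction occurs when this hits zero.
So D_crit = 1 − e/c = 1 − 0.55/1.01 = 1 − 0.5446 = 0.4554.
Note this equals the original equilibrium occupancy — the Levins extinction-debt result.

0.455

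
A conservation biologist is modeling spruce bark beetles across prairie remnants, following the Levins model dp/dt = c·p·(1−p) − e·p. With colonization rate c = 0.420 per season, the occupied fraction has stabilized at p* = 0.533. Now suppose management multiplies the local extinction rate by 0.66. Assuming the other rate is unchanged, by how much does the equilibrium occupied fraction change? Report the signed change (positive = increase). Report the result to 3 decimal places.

0.159

Balance c(1−p*) = e gives e = 0.420×(1 − 0.53300) = 0.19614.
New p* = 1 − e/c = 1 − 0.12945/0.42000 = 0.69179.
Δp* = 0.69179 − 0.53300 = +0.15879.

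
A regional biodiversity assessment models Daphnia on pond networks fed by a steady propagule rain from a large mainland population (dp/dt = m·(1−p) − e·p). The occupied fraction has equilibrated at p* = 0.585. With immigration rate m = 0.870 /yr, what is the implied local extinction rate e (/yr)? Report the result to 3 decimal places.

At equilibrium m(1−p*) = e·p*, so e = m(1−p*)/p*.
e = 0.870 × 0.4150 / 0.585 = 0.6172.

0.617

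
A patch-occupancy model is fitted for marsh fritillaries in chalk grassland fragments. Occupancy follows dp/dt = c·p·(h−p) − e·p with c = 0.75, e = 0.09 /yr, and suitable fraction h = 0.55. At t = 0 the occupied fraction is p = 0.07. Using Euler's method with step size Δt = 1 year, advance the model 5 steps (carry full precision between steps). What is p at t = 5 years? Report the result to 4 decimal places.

0.2016

Update rule: p ← p + [c·p·(h−p) − e·p]·Δt with Δt = 1.
step 1: Δp = +0.01890, p = 0.08890
step 2: Δp = +0.02274, p = 0.11164
step 3: Δp = +0.02666, p = 0.13830
step 4: Δp = +0.03026, p = 0.16856
step 5: Δp = +0.03305, p = 0.20161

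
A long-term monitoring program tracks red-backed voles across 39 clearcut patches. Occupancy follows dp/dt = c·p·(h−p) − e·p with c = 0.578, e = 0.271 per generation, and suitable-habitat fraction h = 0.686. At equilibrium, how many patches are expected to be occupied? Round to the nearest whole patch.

8

p* = h − e/c = 0.686 − 0.4689 = 0.2171.
Expected occupied patches = N × p* = 39 × 0.2171 = 8.47 ≈ 8.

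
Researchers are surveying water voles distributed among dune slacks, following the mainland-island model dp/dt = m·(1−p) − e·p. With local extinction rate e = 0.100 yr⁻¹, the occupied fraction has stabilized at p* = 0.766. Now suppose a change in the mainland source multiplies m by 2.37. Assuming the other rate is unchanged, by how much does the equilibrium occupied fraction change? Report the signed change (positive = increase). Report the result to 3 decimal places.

0.120

Balance m(1−p*) = e·p* gives m = e·p*/(1−p*) = 0.100×0.76600/0.23400 = 0.32735.
New p* = m/(m+e) = 0.77582/(0.77582+0.10000) = 0.88582.
Δp* = 0.88582 − 0.76600 = +0.11982.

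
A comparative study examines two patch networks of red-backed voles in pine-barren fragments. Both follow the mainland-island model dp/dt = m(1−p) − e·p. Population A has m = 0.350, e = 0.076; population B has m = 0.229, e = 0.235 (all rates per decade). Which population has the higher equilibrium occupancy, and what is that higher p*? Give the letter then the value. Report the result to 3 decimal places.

A: p*_A = m/(m+e) = 0.350/0.4260 = 0.8216.
B: p*_B = 0.229/0.4640 = 0.4935.
A is higher at 0.8216.

A, 0.822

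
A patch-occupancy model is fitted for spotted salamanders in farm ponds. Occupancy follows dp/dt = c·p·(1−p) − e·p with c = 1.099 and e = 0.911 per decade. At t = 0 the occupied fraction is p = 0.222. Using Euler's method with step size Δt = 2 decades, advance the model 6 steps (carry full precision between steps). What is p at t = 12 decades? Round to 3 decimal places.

Update rule: p ← p + [c·p·(1−p) − e·p]·Δt with Δt = 2.
step 1: Δp = -0.02485, p = 0.19715
step 2: Δp = -0.01130, p = 0.18584
step 3: Δp = -0.00604, p = 0.17981
step 4: Δp = -0.00346, p = 0.17635
step 5: Δp = -0.00205, p = 0.17430
step 6: Δp = -0.00124, p = 0.17306

0.173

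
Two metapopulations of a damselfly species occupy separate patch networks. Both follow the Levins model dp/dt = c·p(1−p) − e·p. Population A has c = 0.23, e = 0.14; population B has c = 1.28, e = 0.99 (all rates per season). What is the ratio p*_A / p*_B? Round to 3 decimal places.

1.727

A: p*_A = 1 − 0.14/0.23 = 0.3913.
B: p*_B = 1 − 0.99/1.28 = 0.2266.
p*_A / p*_B = 0.3913/0.2266 = 1.7271.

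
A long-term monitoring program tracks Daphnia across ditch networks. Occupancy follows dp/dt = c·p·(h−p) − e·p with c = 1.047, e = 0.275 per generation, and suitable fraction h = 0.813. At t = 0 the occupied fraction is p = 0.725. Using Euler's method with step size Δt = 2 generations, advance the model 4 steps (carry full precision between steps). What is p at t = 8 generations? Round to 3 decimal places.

Update rule: p ← p + [c·p·(h−p) − e·p]·Δt with Δt = 2.
step 1: Δp = -0.26515, p = 0.45985
step 2: Δp = +0.08714, p = 0.54699
step 3: Δp = +0.00384, p = 0.55083
step 4: Δp = -0.00056, p = 0.55027

0.550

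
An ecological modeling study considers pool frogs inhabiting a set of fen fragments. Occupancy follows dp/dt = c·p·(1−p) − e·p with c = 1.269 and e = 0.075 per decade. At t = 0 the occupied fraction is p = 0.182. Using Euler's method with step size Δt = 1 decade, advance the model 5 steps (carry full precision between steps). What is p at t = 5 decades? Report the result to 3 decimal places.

Update rule: p ← p + [c·p·(1−p) − e·p]·Δt with Δt = 1.
p: 0.18200 → 0.35727  (Δp = +0.17527)
p: 0.35727 → 0.62188  (Δp = +0.26460)
p: 0.62188 → 0.87364  (Δp = +0.25176)
p: 0.87364 → 0.94821  (Δp = +0.07457)
p: 0.94821 → 0.93941  (Δp = -0.00879)

0.939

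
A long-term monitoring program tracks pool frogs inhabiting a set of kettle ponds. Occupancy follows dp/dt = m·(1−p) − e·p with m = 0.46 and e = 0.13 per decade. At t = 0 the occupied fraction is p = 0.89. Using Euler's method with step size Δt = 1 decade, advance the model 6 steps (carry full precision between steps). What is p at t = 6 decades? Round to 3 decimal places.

Update rule: p ← p + [m·(1−p) − e·p]·Δt with Δt = 1.
  1  |  dp/dt·Δt = -0.065100  |  p_1 = 0.824900
  2  |  dp/dt·Δt = -0.026691  |  p_2 = 0.798209
  3  |  dp/dt·Δt = -0.010943  |  p_3 = 0.787266
  4  |  dp/dt·Δt = -0.004487  |  p_4 = 0.782779
  5  |  dp/dt·Δt = -0.001840  |  p_5 = 0.780939
  6  |  dp/dt·Δt = -0.000754  |  p_6 = 0.780185

0.780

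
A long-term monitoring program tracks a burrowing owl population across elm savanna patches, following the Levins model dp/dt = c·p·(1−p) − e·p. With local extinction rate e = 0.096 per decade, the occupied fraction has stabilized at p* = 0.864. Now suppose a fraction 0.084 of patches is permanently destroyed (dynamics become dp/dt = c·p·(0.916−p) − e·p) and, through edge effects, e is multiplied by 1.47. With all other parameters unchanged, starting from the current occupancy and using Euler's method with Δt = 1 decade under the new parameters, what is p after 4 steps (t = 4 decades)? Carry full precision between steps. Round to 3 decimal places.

Balance c(1−p*) = e gives c = e/(1 − 0.86400) = 0.096/0.13600 = 0.70588.
Starting from p₀ = 0.86400; update p ← p + (dp/dt)·Δt with the new parameters.
step 1: Δp = -0.09021, p = 0.77379
step 2: Δp = -0.03152, p = 0.74227
step 3: Δp = -0.01372, p = 0.72855
step 4: Δp = -0.00641, p = 0.72214

0.722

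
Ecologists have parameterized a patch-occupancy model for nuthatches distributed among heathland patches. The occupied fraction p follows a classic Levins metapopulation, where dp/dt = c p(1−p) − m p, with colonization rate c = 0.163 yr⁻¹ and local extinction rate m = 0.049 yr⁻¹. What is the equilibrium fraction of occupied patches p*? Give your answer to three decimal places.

0.699

Setting dp/dt = 0 and dividing through by p* gives c·(1−p*) = m.
So p* = 1 − m/c = 1 − 0.049/0.163 = 1 − 0.3006 = 0.6994.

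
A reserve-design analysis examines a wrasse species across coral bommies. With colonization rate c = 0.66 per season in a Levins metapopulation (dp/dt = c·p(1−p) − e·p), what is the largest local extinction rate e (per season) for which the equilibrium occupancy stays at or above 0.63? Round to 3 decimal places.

1 − e/c ≥ 0.63 ⇒ e ≤ c(1 − 0.63) = 0.66 × 0.3700.
e_max = 0.2442.

0.244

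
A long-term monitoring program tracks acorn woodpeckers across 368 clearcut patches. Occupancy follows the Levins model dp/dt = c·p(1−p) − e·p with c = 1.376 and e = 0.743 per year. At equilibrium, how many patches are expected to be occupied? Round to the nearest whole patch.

p* = 1 − e/c = 1 − 0.743/1.376 = 0.4600.
Expected occupied patches = N × p* = 368 × 0.4600 = 169.29 ≈ 169.

169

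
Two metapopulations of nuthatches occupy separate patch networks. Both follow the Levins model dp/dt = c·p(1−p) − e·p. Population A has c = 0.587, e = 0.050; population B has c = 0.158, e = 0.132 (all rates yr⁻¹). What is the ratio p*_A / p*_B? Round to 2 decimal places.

A: p*_A = 1 − 0.050/0.587 = 0.9148.
B: p*_B = 1 − 0.132/0.158 = 0.1646.
p*_A / p*_B = 0.9148/0.1646 = 5.5593.

5.56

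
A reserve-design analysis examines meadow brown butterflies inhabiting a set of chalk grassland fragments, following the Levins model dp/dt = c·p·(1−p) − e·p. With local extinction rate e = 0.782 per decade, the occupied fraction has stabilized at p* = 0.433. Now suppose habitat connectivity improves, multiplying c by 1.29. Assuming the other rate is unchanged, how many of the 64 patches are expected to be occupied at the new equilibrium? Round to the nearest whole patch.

Balance c(1−p*) = e gives c = e/(1 − 0.43300) = 0.782/0.56700 = 1.37919.
New p* = 1 − e/c = 1 − 0.78200/1.77916 = 0.56047.
Expected occupied = 64 × 0.56047 = 35.87 ≈ 36.

36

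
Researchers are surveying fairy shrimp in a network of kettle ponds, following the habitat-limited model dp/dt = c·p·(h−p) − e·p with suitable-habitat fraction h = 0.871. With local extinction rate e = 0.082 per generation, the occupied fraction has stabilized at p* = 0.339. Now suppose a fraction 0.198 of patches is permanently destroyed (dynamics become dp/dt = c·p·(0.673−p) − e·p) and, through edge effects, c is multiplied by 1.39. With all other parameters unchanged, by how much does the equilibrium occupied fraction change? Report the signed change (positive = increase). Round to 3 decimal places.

-0.049

Balance c(h−p*) = e gives c = e/(0.871 − 0.33900) = 0.082/0.53200 = 0.15414.
New p* = 0.673 − e/c = 0.673 − 0.08200/0.21425 = 0.29027.
Δp* = 0.29027 − 0.33900 = -0.04873.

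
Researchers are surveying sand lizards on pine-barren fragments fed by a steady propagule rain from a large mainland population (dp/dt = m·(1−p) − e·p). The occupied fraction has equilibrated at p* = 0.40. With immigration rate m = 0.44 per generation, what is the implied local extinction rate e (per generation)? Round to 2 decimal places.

0.66

At equilibrium m(1−p*) = e·p*, so e = m(1−p*)/p*.
e = 0.44 × 0.6000 / 0.40 = 0.6600.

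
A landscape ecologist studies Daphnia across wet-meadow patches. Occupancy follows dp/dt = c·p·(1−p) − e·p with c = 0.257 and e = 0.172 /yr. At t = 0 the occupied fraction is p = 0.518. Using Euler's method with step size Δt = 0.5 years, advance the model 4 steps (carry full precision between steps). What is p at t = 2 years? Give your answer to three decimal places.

0.474

Update rule: p ← p + [c·p·(1−p) − e·p]·Δt with Δt = 0.5.
t = 0.5: p = 0.51800 + (-0.01246) = 0.50554
t = 1: p = 0.50554 + (-0.01135) = 0.49418
t = 1.5: p = 0.49418 + (-0.01038) = 0.48380
t = 2: p = 0.48380 + (-0.00952) = 0.47429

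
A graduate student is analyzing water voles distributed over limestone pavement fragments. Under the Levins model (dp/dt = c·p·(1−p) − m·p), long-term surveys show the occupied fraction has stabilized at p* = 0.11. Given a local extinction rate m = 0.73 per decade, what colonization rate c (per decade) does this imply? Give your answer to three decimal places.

At equilibrium c(1−p*) = m, so c = m/(1−p*).
c = 0.73/(1 − 0.11) = 0.73/0.8900 = 0.8202.

0.820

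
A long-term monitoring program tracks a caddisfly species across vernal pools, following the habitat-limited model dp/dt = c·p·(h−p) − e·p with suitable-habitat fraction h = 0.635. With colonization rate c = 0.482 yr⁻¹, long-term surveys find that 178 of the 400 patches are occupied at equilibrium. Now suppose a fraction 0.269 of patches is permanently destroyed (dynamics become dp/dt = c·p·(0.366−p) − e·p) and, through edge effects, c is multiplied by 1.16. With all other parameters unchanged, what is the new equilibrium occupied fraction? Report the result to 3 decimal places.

0.202

Observed p* = 178/400 = 0.44500.
Balance c(h−p*) = e gives e = 0.482×(0.635 − 0.44500) = 0.09158.
New p* = 0.366 − e/c = 0.366 − 0.09158/0.55912 = 0.20221.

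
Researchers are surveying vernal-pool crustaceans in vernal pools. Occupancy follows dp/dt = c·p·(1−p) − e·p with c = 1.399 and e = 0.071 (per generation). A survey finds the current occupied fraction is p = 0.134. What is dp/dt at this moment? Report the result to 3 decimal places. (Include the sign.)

0.153

Colonization term: c·p·(1−p) = 1.399×0.134×0.8660 = 0.16235.
Extinction term: e·p = 0.00951.
dp/dt = 0.16235 − 0.00951 = 0.15283.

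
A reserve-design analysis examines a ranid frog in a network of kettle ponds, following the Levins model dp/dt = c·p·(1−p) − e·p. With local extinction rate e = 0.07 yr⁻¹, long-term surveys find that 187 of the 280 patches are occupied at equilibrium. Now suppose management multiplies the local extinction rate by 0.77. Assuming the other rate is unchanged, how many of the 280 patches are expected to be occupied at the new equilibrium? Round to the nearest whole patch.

208

Observed p* = 187/280 = 0.66786.
Balance c(1−p*) = e gives c = e/(1 − 0.66786) = 0.07/0.33214 = 0.21075.
New p* = 1 − e/c = 1 − 0.05390/0.21075 = 0.74425.
Expected occupied = 280 × 0.74425 = 208.39 ≈ 208.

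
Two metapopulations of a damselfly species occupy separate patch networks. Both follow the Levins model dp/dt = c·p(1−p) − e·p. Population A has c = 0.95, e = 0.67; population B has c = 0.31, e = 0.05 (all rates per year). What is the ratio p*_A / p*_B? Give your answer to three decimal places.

0.351

A: p*_A = 1 − 0.67/0.95 = 0.2947.
B: p*_B = 1 − 0.05/0.31 = 0.8387.
p*_A / p*_B = 0.2947/0.8387 = 0.3514.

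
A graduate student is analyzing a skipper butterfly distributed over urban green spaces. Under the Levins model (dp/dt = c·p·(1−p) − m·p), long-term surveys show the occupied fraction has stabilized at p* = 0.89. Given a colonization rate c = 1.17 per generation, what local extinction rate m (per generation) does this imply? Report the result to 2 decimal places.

0.13

At equilibrium c(1−p*) = m.
m = 1.17 × (1 − 0.89) = 1.17 × 0.1100 = 0.1287.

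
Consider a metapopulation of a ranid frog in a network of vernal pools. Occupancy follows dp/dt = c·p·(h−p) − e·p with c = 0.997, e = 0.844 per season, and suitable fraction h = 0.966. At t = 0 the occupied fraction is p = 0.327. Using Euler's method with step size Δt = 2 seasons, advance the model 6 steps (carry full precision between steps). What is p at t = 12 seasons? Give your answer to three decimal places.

Update rule: p ← p + [c·p·(h−p) − e·p]·Δt with Δt = 2.
p: 0.32700 → 0.19168  (Δp = -0.13532)
p: 0.19168 → 0.16408  (Δp = -0.02760)
p: 0.16408 → 0.14948  (Δp = -0.01460)
p: 0.14948 → 0.14053  (Δp = -0.00895)
p: 0.14053 → 0.13463  (Δp = -0.00590)
p: 0.13463 → 0.13056  (Δp = -0.00407)

0.131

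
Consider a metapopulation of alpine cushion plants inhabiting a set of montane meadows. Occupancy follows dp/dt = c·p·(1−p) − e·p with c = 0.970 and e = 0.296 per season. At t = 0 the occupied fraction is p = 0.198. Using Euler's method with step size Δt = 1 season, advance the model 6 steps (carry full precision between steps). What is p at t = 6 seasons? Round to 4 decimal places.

0.6822

Update rule: p ← p + [c·p·(1−p) − e·p]·Δt with Δt = 1.
  1  |  dp/dt·Δt = +0.095424  |  p_1 = 0.293424
  2  |  dp/dt·Δt = +0.114253  |  p_2 = 0.407677
  3  |  dp/dt·Δt = +0.113560  |  p_3 = 0.521237
  4  |  dp/dt·Δt = +0.087776  |  p_4 = 0.609013
  5  |  dp/dt·Δt = +0.050705  |  p_5 = 0.659718
  6  |  dp/dt·Δt = +0.022479  |  p_6 = 0.682197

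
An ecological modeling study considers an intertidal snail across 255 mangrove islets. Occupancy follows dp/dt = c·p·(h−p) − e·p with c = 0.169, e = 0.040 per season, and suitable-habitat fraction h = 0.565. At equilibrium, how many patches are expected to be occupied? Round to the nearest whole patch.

p* = h − e/c = 0.565 − 0.2367 = 0.3283.
Expected occupied patches = N × p* = 255 × 0.3283 = 83.72 ≈ 84.

84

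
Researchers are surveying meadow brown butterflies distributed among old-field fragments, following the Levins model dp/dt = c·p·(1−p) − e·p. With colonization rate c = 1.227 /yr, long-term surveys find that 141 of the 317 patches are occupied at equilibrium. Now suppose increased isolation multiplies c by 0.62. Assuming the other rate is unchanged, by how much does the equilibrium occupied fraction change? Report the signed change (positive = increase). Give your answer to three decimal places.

Observed p* = 141/317 = 0.44479.
Balance c(1−p*) = e gives e = 1.227×(1 − 0.44479) = 0.68124.
New p* = 1 − e/c = 1 − 0.68124/0.76074 = 0.10450.
Δp* = 0.10450 − 0.44479 = -0.34029.

-0.340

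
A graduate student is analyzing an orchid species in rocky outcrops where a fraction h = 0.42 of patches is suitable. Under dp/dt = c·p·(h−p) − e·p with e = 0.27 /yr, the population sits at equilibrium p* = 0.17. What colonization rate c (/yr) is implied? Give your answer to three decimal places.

1.080

At equilibrium c(h−p*) = e, so c = e/(h−p*).
c = 0.27/(0.42 − 0.17) = 0.27/0.2500 = 1.0800.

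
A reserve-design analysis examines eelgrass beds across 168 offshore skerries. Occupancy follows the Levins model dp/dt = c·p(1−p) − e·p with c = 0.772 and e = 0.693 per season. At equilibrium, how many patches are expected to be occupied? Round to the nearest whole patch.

p* = 1 − e/c = 1 − 0.693/0.772 = 0.1023.
Expected occupied patches = N × p* = 168 × 0.1023 = 17.19 ≈ 17.

17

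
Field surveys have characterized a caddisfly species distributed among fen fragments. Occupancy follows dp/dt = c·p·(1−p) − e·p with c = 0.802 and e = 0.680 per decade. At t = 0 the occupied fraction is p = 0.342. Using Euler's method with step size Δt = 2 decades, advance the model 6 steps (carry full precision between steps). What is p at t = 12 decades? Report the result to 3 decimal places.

Update rule: p ← p + [c·p·(1−p) − e·p]·Δt with Δt = 2.
p: 0.34200 → 0.23784  (Δp = -0.10416)
p: 0.23784 → 0.20514  (Δp = -0.03270)
p: 0.20514 → 0.18769  (Δp = -0.01744)
p: 0.18769 → 0.17698  (Δp = -0.01071)
p: 0.17698 → 0.16992  (Δp = -0.00706)
p: 0.16992 → 0.16507  (Δp = -0.00485)

0.165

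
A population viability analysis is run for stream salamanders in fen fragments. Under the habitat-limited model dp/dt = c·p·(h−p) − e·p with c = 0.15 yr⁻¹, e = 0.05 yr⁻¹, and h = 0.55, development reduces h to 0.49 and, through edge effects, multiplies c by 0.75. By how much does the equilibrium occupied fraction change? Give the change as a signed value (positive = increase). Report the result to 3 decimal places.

Before: p* = h − e/c = 0.55 − 0.05/0.15 = 0.55 − 0.3333 = 0.2167.
After: c = 0.1125, e = 0.05, h = 0.49; p* = 0.49 − 0.05/0.1125 = 0.0456.
Δp* = 0.0456 − 0.2167 = -0.1711.

-0.171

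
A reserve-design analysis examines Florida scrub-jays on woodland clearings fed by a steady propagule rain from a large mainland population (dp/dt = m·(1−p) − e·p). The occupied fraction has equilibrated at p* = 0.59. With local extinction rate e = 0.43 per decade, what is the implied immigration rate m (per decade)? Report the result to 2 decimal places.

0.62

At equilibrium m(1−p*) = e·p*, so m = e·p*/(1−p*).
m = 0.43 × 0.59 / 0.4100 = 0.2537/0.4100 = 0.6188.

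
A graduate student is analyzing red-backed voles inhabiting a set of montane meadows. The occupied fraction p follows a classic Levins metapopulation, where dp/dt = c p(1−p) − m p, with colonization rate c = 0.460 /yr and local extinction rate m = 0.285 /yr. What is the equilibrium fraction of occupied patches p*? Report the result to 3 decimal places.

At equilibrium, colonization balances extinction: c·p*·(1−p*) = m·p*.
So p* = 1 − m/c = 1 − 0.285/0.460 = 1 − 0.6196 = 0.3804.

0.380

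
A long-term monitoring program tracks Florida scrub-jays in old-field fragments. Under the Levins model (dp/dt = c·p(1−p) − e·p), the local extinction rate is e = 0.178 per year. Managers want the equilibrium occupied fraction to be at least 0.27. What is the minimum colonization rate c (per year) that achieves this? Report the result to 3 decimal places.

p* = 1 − e/c ≥ 0.27 requires e/c ≤ 0.7300, i.e. c ≥ e/0.7300.
c_min = 0.178/0.7300 = 0.2438.

0.244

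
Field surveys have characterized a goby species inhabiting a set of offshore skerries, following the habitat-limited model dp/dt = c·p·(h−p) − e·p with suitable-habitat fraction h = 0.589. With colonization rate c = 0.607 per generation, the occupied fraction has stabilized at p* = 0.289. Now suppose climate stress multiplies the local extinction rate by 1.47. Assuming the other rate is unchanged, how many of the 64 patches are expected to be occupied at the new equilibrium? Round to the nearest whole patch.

9

Balance c(h−p*) = e gives e = 0.607×(0.589 − 0.28900) = 0.18210.
New p* = 0.589 − e/c = 0.589 − 0.26769/0.60700 = 0.14800.
Expected occupied = 64 × 0.14800 = 9.47 ≈ 9.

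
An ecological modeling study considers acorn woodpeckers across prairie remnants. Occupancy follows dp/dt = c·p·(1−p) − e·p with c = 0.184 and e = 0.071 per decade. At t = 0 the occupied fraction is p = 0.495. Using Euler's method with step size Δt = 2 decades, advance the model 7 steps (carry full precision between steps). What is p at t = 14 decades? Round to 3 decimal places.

0.589

Update rule: p ← p + [c·p·(1−p) − e·p]·Δt with Δt = 2.
  1  |  dp/dt·Δt = +0.021701  |  p_1 = 0.516701
  2  |  dp/dt·Δt = +0.018526  |  p_2 = 0.535227
  3  |  dp/dt·Δt = +0.015541  |  p_3 = 0.550768
  4  |  dp/dt·Δt = +0.012842  |  p_4 = 0.563610
  5  |  dp/dt·Δt = +0.010478  |  p_5 = 0.574089
  6  |  dp/dt·Δt = +0.008459  |  p_6 = 0.582548
  7  |  dp/dt·Δt = +0.006771  |  p_7 = 0.589319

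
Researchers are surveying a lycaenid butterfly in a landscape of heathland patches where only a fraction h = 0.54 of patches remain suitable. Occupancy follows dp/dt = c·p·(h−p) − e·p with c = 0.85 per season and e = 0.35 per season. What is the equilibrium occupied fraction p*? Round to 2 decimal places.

0.13

Setting dp/dt = 0 and dividing by p* gives c·(h−p*) = e.
So p* = h − e/c = 0.54 − 0.35/0.85 = 0.54 − 0.4118 = 0.1282.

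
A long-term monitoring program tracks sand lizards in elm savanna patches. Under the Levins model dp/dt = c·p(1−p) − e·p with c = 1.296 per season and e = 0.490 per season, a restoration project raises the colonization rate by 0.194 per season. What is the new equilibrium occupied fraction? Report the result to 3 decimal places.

0.671

Before: p* = 1 − 0.490/1.296 = 0.6219.
After the change, c = 1.49, e = 0.49, so p* = 1 − 0.49/1.49 = 0.6711.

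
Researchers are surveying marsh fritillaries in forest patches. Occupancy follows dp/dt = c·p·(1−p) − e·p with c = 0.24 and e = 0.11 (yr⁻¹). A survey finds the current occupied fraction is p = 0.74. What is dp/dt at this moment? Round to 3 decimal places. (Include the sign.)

Colonization term: c·p·(1−p) = 0.24×0.74×0.2600 = 0.04618.
Extinction term: e·p = 0.08140.
dp/dt = 0.04618 − 0.08140 = -0.03522.

-0.035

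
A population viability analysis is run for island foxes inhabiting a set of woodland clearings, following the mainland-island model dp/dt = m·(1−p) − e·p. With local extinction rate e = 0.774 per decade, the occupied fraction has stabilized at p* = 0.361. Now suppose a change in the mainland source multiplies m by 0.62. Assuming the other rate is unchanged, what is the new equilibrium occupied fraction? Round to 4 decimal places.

Balance m(1−p*) = e·p* gives m = e·p*/(1−p*) = 0.774×0.36100/0.63900 = 0.43727.
New p* = m/(m+e) = 0.27111/(0.27111+0.77400) = 0.25941.

0.2594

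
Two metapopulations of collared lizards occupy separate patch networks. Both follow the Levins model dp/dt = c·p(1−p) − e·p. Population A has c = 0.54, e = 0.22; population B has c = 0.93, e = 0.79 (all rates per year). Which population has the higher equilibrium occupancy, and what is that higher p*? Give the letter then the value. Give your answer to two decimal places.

A, 0.59

A: p*_A = 1 − 0.22/0.54 = 0.5926.
B: p*_B = 1 − 0.79/0.93 = 0.1505.
A is higher at 0.5926.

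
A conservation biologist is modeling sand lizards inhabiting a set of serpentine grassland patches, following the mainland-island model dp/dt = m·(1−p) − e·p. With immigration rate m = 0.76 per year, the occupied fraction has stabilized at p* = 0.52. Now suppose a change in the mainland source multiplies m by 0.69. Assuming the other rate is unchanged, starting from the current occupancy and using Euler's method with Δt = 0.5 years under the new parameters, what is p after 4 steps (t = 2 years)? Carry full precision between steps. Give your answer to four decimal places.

0.4298

Balance m(1−p*) = e·p* gives e = m(1−p*)/p* = 0.76×0.48000/0.52000 = 0.70154.
Starting from p₀ = 0.52000; update p ← p + (dp/dt)·Δt with the new parameters.
  1  |  dp/dt·Δt = -0.056544  |  p_1 = 0.463456
  2  |  dp/dt·Δt = -0.021884  |  p_2 = 0.441572
  3  |  dp/dt·Δt = -0.008470  |  p_3 = 0.433102
  4  |  dp/dt·Δt = -0.003278  |  p_4 = 0.429824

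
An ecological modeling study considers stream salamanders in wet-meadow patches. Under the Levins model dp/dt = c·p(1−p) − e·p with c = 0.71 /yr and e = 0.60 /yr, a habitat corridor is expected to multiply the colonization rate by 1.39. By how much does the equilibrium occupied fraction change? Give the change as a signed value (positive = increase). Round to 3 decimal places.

0.237

Before: p* = 1 − 0.60/0.71 = 0.1549.
After the change, c = 0.9869, e = 0.6, so p* = 1 − 0.6/0.9869 = 0.3920.
Δp* = 0.3920 − 0.1549 = +0.2371.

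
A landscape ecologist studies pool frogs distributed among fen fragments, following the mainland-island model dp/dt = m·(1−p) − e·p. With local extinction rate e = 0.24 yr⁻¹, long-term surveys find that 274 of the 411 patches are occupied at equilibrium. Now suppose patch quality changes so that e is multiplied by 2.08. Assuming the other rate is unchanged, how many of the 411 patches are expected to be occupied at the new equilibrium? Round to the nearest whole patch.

201

Observed p* = 274/411 = 0.66667.
Balance m(1−p*) = e·p* gives m = e·p*/(1−p*) = 0.24×0.66667/0.33333 = 0.48001.
New p* = m/(m+e) = 0.48001/(0.48001+0.49920) = 0.49020.
Expected occupied = 411 × 0.49020 = 201.47 ≈ 201.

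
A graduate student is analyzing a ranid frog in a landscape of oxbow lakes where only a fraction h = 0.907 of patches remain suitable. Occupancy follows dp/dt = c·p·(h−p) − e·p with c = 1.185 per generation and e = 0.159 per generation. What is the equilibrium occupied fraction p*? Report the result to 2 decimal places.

Setting dp/dt = 0 and dividing by p* gives c·(h−p*) = e.
So p* = h − e/c = 0.907 − 0.159/1.185 = 0.907 − 0.1342 = 0.7728.

0.77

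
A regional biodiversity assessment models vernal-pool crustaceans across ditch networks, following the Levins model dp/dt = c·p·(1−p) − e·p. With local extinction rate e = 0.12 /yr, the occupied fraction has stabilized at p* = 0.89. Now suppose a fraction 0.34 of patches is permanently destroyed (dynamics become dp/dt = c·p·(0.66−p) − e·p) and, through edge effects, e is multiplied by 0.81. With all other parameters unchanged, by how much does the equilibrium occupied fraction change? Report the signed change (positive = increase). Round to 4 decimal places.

Balance c(1−p*) = e gives c = e/(1 − 0.89000) = 0.12/0.11000 = 1.09091.
New p* = 0.66 − e/c = 0.66 − 0.09720/1.09091 = 0.57090.
Δp* = 0.57090 − 0.89000 = -0.31910.

-0.3191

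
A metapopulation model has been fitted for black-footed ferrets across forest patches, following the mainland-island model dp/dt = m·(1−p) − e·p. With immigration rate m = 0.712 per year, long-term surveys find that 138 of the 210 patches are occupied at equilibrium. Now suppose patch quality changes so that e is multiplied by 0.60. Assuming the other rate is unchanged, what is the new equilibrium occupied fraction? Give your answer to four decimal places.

Observed p* = 138/210 = 0.65714.
Balance m(1−p*) = e·p* gives e = m(1−p*)/p* = 0.712×0.34286/0.65714 = 0.37148.
New p* = m/(m+e) = 0.71200/(0.71200+0.22289) = 0.76159.

0.7616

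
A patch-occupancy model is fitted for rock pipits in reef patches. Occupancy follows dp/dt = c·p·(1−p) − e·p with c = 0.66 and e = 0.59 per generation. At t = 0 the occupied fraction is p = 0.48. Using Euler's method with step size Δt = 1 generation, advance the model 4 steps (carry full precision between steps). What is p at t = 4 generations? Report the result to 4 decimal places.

Update rule: p ← p + [c·p·(1−p) − e·p]·Δt with Δt = 1.
t = 1: p = 0.48000 + (-0.11846) = 0.36154
t = 2: p = 0.36154 + (-0.06096) = 0.30058
t = 3: p = 0.30058 + (-0.03859) = 0.26199
t = 4: p = 0.26199 + (-0.02696) = 0.23503

0.2350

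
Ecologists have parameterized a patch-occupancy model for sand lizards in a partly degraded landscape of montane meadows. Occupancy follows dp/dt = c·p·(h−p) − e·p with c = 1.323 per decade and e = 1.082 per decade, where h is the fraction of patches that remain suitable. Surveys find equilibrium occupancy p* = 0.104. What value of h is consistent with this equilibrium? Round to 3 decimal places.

At equilibrium c(h−p*) = e, so h = p* + e/c.
h = 0.104 + 1.082/1.323 = 0.104 + 0.8178 = 0.9218.

0.922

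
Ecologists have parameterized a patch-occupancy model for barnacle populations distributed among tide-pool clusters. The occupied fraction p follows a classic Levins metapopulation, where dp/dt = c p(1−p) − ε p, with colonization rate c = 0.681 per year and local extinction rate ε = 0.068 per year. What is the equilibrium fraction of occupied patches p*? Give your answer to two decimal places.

0.90

Setting dp/dt = 0 and dividing through by p* gives c·(1−p*) = ε.
So p* = 1 − ε/c = 1 − 0.068/0.681 = 1 − 0.0999 = 0.9001.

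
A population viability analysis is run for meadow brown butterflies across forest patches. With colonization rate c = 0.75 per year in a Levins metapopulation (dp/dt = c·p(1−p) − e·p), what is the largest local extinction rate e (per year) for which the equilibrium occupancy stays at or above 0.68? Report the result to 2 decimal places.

0.24

1 − e/c ≥ 0.68 ⇒ e ≤ c(1 − 0.68) = 0.75 × 0.3200.
e_max = 0.2400.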